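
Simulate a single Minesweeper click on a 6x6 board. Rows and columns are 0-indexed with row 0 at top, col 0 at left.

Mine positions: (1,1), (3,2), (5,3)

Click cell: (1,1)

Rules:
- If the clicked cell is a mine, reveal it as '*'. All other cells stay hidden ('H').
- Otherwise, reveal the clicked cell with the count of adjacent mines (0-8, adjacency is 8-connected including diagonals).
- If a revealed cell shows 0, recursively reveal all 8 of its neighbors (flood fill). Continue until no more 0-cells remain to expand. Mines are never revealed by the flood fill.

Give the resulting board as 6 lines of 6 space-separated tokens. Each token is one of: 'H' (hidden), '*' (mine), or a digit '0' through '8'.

H H H H H H
H * H H H H
H H H H H H
H H H H H H
H H H H H H
H H H H H H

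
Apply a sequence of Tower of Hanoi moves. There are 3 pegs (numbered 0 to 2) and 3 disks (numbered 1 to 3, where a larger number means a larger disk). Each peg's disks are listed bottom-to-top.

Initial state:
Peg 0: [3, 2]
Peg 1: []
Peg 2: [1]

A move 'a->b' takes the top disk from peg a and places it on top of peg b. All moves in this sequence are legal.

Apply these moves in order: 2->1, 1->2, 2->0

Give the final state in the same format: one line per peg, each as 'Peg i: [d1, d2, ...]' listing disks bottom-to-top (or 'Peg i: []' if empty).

Answer: Peg 0: [3, 2, 1]
Peg 1: []
Peg 2: []

Derivation:
After move 1 (2->1):
Peg 0: [3, 2]
Peg 1: [1]
Peg 2: []

After move 2 (1->2):
Peg 0: [3, 2]
Peg 1: []
Peg 2: [1]

After move 3 (2->0):
Peg 0: [3, 2, 1]
Peg 1: []
Peg 2: []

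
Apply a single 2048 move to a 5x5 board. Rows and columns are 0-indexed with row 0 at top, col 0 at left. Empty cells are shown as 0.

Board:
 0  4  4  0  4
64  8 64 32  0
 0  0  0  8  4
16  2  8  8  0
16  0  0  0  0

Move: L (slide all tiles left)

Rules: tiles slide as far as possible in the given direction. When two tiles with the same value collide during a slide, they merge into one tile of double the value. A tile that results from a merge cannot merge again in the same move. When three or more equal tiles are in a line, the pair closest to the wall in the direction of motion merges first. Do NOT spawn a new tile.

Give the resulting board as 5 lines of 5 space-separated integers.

Slide left:
row 0: [0, 4, 4, 0, 4] -> [8, 4, 0, 0, 0]
row 1: [64, 8, 64, 32, 0] -> [64, 8, 64, 32, 0]
row 2: [0, 0, 0, 8, 4] -> [8, 4, 0, 0, 0]
row 3: [16, 2, 8, 8, 0] -> [16, 2, 16, 0, 0]
row 4: [16, 0, 0, 0, 0] -> [16, 0, 0, 0, 0]

Answer:  8  4  0  0  0
64  8 64 32  0
 8  4  0  0  0
16  2 16  0  0
16  0  0  0  0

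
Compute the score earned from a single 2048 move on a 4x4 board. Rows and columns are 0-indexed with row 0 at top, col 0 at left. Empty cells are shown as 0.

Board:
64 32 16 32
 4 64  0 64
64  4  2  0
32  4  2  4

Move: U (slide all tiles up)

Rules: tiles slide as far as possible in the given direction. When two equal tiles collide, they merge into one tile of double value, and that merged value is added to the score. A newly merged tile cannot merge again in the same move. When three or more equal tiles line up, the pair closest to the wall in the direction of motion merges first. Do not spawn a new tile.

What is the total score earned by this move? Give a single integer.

Slide up:
col 0: [64, 4, 64, 32] -> [64, 4, 64, 32]  score +0 (running 0)
col 1: [32, 64, 4, 4] -> [32, 64, 8, 0]  score +8 (running 8)
col 2: [16, 0, 2, 2] -> [16, 4, 0, 0]  score +4 (running 12)
col 3: [32, 64, 0, 4] -> [32, 64, 4, 0]  score +0 (running 12)
Board after move:
64 32 16 32
 4 64  4 64
64  8  0  4
32  0  0  0

Answer: 12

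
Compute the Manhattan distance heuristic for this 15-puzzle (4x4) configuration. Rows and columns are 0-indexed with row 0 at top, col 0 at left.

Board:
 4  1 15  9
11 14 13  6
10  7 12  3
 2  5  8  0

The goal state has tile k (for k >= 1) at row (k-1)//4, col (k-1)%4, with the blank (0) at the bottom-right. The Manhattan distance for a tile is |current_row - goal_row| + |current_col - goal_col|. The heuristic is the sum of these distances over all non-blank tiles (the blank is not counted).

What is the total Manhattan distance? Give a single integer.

Answer: 40

Derivation:
Tile 4: at (0,0), goal (0,3), distance |0-0|+|0-3| = 3
Tile 1: at (0,1), goal (0,0), distance |0-0|+|1-0| = 1
Tile 15: at (0,2), goal (3,2), distance |0-3|+|2-2| = 3
Tile 9: at (0,3), goal (2,0), distance |0-2|+|3-0| = 5
Tile 11: at (1,0), goal (2,2), distance |1-2|+|0-2| = 3
Tile 14: at (1,1), goal (3,1), distance |1-3|+|1-1| = 2
Tile 13: at (1,2), goal (3,0), distance |1-3|+|2-0| = 4
Tile 6: at (1,3), goal (1,1), distance |1-1|+|3-1| = 2
Tile 10: at (2,0), goal (2,1), distance |2-2|+|0-1| = 1
Tile 7: at (2,1), goal (1,2), distance |2-1|+|1-2| = 2
Tile 12: at (2,2), goal (2,3), distance |2-2|+|2-3| = 1
Tile 3: at (2,3), goal (0,2), distance |2-0|+|3-2| = 3
Tile 2: at (3,0), goal (0,1), distance |3-0|+|0-1| = 4
Tile 5: at (3,1), goal (1,0), distance |3-1|+|1-0| = 3
Tile 8: at (3,2), goal (1,3), distance |3-1|+|2-3| = 3
Sum: 3 + 1 + 3 + 5 + 3 + 2 + 4 + 2 + 1 + 2 + 1 + 3 + 4 + 3 + 3 = 40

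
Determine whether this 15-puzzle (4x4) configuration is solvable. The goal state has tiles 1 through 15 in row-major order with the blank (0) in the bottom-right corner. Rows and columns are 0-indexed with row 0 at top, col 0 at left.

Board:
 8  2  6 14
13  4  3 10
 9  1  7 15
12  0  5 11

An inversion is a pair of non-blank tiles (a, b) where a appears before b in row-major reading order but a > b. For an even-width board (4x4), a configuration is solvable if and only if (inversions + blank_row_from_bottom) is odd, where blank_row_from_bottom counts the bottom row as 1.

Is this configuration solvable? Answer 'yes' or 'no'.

Inversions: 47
Blank is in row 3 (0-indexed from top), which is row 1 counting from the bottom (bottom = 1).
47 + 1 = 48, which is even, so the puzzle is not solvable.

Answer: no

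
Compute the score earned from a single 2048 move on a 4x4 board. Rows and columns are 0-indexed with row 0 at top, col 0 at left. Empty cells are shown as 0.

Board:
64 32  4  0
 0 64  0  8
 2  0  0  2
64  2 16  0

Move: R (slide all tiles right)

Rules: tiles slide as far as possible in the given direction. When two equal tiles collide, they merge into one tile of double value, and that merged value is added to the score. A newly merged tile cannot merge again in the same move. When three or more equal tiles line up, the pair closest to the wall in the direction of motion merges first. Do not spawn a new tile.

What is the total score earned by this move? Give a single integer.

Answer: 4

Derivation:
Slide right:
row 0: [64, 32, 4, 0] -> [0, 64, 32, 4]  score +0 (running 0)
row 1: [0, 64, 0, 8] -> [0, 0, 64, 8]  score +0 (running 0)
row 2: [2, 0, 0, 2] -> [0, 0, 0, 4]  score +4 (running 4)
row 3: [64, 2, 16, 0] -> [0, 64, 2, 16]  score +0 (running 4)
Board after move:
 0 64 32  4
 0  0 64  8
 0  0  0  4
 0 64  2 16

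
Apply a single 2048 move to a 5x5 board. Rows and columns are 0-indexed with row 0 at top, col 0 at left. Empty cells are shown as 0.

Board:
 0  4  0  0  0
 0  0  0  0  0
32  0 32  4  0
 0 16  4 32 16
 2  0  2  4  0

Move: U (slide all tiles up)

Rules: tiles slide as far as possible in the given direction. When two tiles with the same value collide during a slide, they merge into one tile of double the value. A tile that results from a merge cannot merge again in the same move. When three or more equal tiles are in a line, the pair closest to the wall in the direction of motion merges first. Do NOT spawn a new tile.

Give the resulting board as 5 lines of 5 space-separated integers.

Answer: 32  4 32  4 16
 2 16  4 32  0
 0  0  2  4  0
 0  0  0  0  0
 0  0  0  0  0

Derivation:
Slide up:
col 0: [0, 0, 32, 0, 2] -> [32, 2, 0, 0, 0]
col 1: [4, 0, 0, 16, 0] -> [4, 16, 0, 0, 0]
col 2: [0, 0, 32, 4, 2] -> [32, 4, 2, 0, 0]
col 3: [0, 0, 4, 32, 4] -> [4, 32, 4, 0, 0]
col 4: [0, 0, 0, 16, 0] -> [16, 0, 0, 0, 0]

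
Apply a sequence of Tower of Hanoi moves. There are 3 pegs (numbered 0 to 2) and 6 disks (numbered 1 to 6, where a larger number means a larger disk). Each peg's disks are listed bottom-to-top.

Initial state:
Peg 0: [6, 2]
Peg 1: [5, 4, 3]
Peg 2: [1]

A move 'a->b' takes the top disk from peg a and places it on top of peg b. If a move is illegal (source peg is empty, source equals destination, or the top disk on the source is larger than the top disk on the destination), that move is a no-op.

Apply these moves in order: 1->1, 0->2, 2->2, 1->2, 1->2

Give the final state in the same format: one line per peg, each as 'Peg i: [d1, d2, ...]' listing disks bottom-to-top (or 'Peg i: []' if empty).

Answer: Peg 0: [6, 2]
Peg 1: [5, 4, 3]
Peg 2: [1]

Derivation:
After move 1 (1->1):
Peg 0: [6, 2]
Peg 1: [5, 4, 3]
Peg 2: [1]

After move 2 (0->2):
Peg 0: [6, 2]
Peg 1: [5, 4, 3]
Peg 2: [1]

After move 3 (2->2):
Peg 0: [6, 2]
Peg 1: [5, 4, 3]
Peg 2: [1]

After move 4 (1->2):
Peg 0: [6, 2]
Peg 1: [5, 4, 3]
Peg 2: [1]

After move 5 (1->2):
Peg 0: [6, 2]
Peg 1: [5, 4, 3]
Peg 2: [1]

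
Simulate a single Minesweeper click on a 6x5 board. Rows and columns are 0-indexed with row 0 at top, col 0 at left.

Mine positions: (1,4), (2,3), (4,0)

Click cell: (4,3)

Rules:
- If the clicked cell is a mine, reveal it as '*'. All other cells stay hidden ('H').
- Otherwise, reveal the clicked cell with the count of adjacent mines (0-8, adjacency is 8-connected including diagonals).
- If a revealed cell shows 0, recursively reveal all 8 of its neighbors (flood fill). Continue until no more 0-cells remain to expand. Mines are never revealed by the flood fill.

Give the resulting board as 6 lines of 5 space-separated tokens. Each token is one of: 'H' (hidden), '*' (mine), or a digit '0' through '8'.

H H H H H
H H H H H
H H H H H
H 1 1 1 1
H 1 0 0 0
H 1 0 0 0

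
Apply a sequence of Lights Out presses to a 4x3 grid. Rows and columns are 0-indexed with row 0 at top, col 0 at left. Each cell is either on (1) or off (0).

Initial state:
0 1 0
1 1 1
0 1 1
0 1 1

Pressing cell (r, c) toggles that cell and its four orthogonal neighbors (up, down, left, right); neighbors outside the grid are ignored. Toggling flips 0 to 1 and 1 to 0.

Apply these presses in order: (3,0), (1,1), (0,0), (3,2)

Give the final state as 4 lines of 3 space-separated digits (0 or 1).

Answer: 1 1 0
1 0 0
1 0 0
1 1 0

Derivation:
After press 1 at (3,0):
0 1 0
1 1 1
1 1 1
1 0 1

After press 2 at (1,1):
0 0 0
0 0 0
1 0 1
1 0 1

After press 3 at (0,0):
1 1 0
1 0 0
1 0 1
1 0 1

After press 4 at (3,2):
1 1 0
1 0 0
1 0 0
1 1 0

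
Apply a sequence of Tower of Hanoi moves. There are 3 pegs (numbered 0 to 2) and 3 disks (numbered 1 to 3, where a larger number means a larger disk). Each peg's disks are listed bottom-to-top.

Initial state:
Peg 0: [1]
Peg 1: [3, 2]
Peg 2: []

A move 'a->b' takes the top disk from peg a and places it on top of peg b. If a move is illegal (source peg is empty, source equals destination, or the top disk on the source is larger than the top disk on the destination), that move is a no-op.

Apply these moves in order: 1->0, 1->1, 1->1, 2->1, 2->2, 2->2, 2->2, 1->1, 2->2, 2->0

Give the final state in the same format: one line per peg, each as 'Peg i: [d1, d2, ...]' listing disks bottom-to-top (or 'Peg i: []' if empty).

After move 1 (1->0):
Peg 0: [1]
Peg 1: [3, 2]
Peg 2: []

After move 2 (1->1):
Peg 0: [1]
Peg 1: [3, 2]
Peg 2: []

After move 3 (1->1):
Peg 0: [1]
Peg 1: [3, 2]
Peg 2: []

After move 4 (2->1):
Peg 0: [1]
Peg 1: [3, 2]
Peg 2: []

After move 5 (2->2):
Peg 0: [1]
Peg 1: [3, 2]
Peg 2: []

After move 6 (2->2):
Peg 0: [1]
Peg 1: [3, 2]
Peg 2: []

After move 7 (2->2):
Peg 0: [1]
Peg 1: [3, 2]
Peg 2: []

After move 8 (1->1):
Peg 0: [1]
Peg 1: [3, 2]
Peg 2: []

After move 9 (2->2):
Peg 0: [1]
Peg 1: [3, 2]
Peg 2: []

After move 10 (2->0):
Peg 0: [1]
Peg 1: [3, 2]
Peg 2: []

Answer: Peg 0: [1]
Peg 1: [3, 2]
Peg 2: []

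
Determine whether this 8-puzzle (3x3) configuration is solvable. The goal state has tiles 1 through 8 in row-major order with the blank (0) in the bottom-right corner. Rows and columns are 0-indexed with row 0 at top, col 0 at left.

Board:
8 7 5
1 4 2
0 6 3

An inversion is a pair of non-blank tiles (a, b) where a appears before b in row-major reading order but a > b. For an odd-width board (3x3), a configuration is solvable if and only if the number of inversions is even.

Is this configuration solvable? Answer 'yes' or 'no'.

Inversions (pairs i<j in row-major order where tile[i] > tile[j] > 0): 20
20 is even, so the puzzle is solvable.

Answer: yes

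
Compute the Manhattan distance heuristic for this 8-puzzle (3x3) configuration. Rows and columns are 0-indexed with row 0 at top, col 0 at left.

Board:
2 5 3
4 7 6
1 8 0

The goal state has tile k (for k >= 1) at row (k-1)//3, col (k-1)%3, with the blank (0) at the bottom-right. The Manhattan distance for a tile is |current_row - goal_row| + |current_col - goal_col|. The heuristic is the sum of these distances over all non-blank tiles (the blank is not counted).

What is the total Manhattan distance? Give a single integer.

Answer: 6

Derivation:
Tile 2: (0,0)->(0,1) = 1
Tile 5: (0,1)->(1,1) = 1
Tile 3: (0,2)->(0,2) = 0
Tile 4: (1,0)->(1,0) = 0
Tile 7: (1,1)->(2,0) = 2
Tile 6: (1,2)->(1,2) = 0
Tile 1: (2,0)->(0,0) = 2
Tile 8: (2,1)->(2,1) = 0
Sum: 1 + 1 + 0 + 0 + 2 + 0 + 2 + 0 = 6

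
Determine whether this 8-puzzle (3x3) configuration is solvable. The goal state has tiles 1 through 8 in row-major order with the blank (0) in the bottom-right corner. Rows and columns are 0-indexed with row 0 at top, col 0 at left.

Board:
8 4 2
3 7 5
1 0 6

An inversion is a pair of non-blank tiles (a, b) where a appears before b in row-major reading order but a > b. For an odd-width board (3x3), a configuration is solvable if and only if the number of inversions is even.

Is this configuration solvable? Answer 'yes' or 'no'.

Inversions (pairs i<j in row-major order where tile[i] > tile[j] > 0): 16
16 is even, so the puzzle is solvable.

Answer: yes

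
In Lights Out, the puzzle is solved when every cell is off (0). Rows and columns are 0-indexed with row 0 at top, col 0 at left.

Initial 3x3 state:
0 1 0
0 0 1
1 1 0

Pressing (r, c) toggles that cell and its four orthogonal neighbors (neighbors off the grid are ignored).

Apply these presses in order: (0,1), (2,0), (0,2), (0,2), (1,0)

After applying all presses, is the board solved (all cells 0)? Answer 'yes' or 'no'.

Answer: no

Derivation:
After press 1 at (0,1):
1 0 1
0 1 1
1 1 0

After press 2 at (2,0):
1 0 1
1 1 1
0 0 0

After press 3 at (0,2):
1 1 0
1 1 0
0 0 0

After press 4 at (0,2):
1 0 1
1 1 1
0 0 0

After press 5 at (1,0):
0 0 1
0 0 1
1 0 0

Lights still on: 3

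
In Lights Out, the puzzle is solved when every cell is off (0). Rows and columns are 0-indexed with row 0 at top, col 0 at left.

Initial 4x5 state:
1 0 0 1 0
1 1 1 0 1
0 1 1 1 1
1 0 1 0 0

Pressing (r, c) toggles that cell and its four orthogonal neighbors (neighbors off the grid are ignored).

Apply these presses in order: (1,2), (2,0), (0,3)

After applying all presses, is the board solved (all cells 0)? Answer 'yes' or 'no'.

After press 1 at (1,2):
1 0 1 1 0
1 0 0 1 1
0 1 0 1 1
1 0 1 0 0

After press 2 at (2,0):
1 0 1 1 0
0 0 0 1 1
1 0 0 1 1
0 0 1 0 0

After press 3 at (0,3):
1 0 0 0 1
0 0 0 0 1
1 0 0 1 1
0 0 1 0 0

Lights still on: 7

Answer: no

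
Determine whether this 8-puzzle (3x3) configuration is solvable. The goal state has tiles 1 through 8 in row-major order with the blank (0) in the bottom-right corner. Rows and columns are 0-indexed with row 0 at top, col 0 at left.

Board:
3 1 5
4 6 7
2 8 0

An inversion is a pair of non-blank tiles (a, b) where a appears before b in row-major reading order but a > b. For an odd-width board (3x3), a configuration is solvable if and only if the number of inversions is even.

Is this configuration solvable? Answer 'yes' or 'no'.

Inversions (pairs i<j in row-major order where tile[i] > tile[j] > 0): 7
7 is odd, so the puzzle is not solvable.

Answer: no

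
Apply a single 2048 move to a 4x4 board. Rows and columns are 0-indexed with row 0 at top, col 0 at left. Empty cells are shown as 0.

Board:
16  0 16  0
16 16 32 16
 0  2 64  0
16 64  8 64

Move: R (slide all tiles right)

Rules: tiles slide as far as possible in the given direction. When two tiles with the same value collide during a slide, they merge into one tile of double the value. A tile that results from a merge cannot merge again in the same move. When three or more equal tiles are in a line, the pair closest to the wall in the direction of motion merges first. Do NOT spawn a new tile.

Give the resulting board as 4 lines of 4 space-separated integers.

Answer:  0  0  0 32
 0 32 32 16
 0  0  2 64
16 64  8 64

Derivation:
Slide right:
row 0: [16, 0, 16, 0] -> [0, 0, 0, 32]
row 1: [16, 16, 32, 16] -> [0, 32, 32, 16]
row 2: [0, 2, 64, 0] -> [0, 0, 2, 64]
row 3: [16, 64, 8, 64] -> [16, 64, 8, 64]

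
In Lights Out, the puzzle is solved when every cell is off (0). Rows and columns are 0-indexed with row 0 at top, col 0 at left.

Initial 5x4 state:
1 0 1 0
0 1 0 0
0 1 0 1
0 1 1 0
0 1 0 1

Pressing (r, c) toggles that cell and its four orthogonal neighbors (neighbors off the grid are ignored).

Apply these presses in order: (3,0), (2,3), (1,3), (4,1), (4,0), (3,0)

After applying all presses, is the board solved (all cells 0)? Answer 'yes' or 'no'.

After press 1 at (3,0):
1 0 1 0
0 1 0 0
1 1 0 1
1 0 1 0
1 1 0 1

After press 2 at (2,3):
1 0 1 0
0 1 0 1
1 1 1 0
1 0 1 1
1 1 0 1

After press 3 at (1,3):
1 0 1 1
0 1 1 0
1 1 1 1
1 0 1 1
1 1 0 1

After press 4 at (4,1):
1 0 1 1
0 1 1 0
1 1 1 1
1 1 1 1
0 0 1 1

After press 5 at (4,0):
1 0 1 1
0 1 1 0
1 1 1 1
0 1 1 1
1 1 1 1

After press 6 at (3,0):
1 0 1 1
0 1 1 0
0 1 1 1
1 0 1 1
0 1 1 1

Lights still on: 14

Answer: no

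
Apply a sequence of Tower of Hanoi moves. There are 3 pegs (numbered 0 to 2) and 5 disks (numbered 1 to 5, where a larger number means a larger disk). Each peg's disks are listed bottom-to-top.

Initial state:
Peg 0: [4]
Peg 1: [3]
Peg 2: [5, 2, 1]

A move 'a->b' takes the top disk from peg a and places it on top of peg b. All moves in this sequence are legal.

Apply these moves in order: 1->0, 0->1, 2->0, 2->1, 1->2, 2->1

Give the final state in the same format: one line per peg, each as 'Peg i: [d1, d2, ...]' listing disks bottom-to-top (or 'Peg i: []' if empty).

After move 1 (1->0):
Peg 0: [4, 3]
Peg 1: []
Peg 2: [5, 2, 1]

After move 2 (0->1):
Peg 0: [4]
Peg 1: [3]
Peg 2: [5, 2, 1]

After move 3 (2->0):
Peg 0: [4, 1]
Peg 1: [3]
Peg 2: [5, 2]

After move 4 (2->1):
Peg 0: [4, 1]
Peg 1: [3, 2]
Peg 2: [5]

After move 5 (1->2):
Peg 0: [4, 1]
Peg 1: [3]
Peg 2: [5, 2]

After move 6 (2->1):
Peg 0: [4, 1]
Peg 1: [3, 2]
Peg 2: [5]

Answer: Peg 0: [4, 1]
Peg 1: [3, 2]
Peg 2: [5]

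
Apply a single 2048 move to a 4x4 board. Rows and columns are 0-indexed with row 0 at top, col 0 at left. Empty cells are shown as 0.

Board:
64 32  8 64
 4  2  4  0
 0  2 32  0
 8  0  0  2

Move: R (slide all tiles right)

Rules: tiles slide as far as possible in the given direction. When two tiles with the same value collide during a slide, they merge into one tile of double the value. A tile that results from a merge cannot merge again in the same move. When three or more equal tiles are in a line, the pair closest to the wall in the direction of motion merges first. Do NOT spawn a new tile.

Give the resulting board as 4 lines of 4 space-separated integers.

Answer: 64 32  8 64
 0  4  2  4
 0  0  2 32
 0  0  8  2

Derivation:
Slide right:
row 0: [64, 32, 8, 64] -> [64, 32, 8, 64]
row 1: [4, 2, 4, 0] -> [0, 4, 2, 4]
row 2: [0, 2, 32, 0] -> [0, 0, 2, 32]
row 3: [8, 0, 0, 2] -> [0, 0, 8, 2]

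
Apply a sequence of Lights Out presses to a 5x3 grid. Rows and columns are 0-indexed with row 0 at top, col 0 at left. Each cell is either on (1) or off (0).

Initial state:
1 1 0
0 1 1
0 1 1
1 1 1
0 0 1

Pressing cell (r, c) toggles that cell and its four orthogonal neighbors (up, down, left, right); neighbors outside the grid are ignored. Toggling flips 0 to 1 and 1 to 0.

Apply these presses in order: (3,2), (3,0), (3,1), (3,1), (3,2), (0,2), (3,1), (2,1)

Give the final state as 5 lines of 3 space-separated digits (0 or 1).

Answer: 1 0 1
0 0 0
0 1 0
1 0 0
1 1 1

Derivation:
After press 1 at (3,2):
1 1 0
0 1 1
0 1 0
1 0 0
0 0 0

After press 2 at (3,0):
1 1 0
0 1 1
1 1 0
0 1 0
1 0 0

After press 3 at (3,1):
1 1 0
0 1 1
1 0 0
1 0 1
1 1 0

After press 4 at (3,1):
1 1 0
0 1 1
1 1 0
0 1 0
1 0 0

After press 5 at (3,2):
1 1 0
0 1 1
1 1 1
0 0 1
1 0 1

After press 6 at (0,2):
1 0 1
0 1 0
1 1 1
0 0 1
1 0 1

After press 7 at (3,1):
1 0 1
0 1 0
1 0 1
1 1 0
1 1 1

After press 8 at (2,1):
1 0 1
0 0 0
0 1 0
1 0 0
1 1 1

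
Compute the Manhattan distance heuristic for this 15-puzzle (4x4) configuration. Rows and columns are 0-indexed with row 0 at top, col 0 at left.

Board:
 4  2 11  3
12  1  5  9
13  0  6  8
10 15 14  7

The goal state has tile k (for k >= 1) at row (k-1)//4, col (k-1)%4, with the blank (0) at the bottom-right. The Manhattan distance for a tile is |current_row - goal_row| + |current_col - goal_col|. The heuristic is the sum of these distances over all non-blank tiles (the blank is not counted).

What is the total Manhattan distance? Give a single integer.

Tile 4: at (0,0), goal (0,3), distance |0-0|+|0-3| = 3
Tile 2: at (0,1), goal (0,1), distance |0-0|+|1-1| = 0
Tile 11: at (0,2), goal (2,2), distance |0-2|+|2-2| = 2
Tile 3: at (0,3), goal (0,2), distance |0-0|+|3-2| = 1
Tile 12: at (1,0), goal (2,3), distance |1-2|+|0-3| = 4
Tile 1: at (1,1), goal (0,0), distance |1-0|+|1-0| = 2
Tile 5: at (1,2), goal (1,0), distance |1-1|+|2-0| = 2
Tile 9: at (1,3), goal (2,0), distance |1-2|+|3-0| = 4
Tile 13: at (2,0), goal (3,0), distance |2-3|+|0-0| = 1
Tile 6: at (2,2), goal (1,1), distance |2-1|+|2-1| = 2
Tile 8: at (2,3), goal (1,3), distance |2-1|+|3-3| = 1
Tile 10: at (3,0), goal (2,1), distance |3-2|+|0-1| = 2
Tile 15: at (3,1), goal (3,2), distance |3-3|+|1-2| = 1
Tile 14: at (3,2), goal (3,1), distance |3-3|+|2-1| = 1
Tile 7: at (3,3), goal (1,2), distance |3-1|+|3-2| = 3
Sum: 3 + 0 + 2 + 1 + 4 + 2 + 2 + 4 + 1 + 2 + 1 + 2 + 1 + 1 + 3 = 29

Answer: 29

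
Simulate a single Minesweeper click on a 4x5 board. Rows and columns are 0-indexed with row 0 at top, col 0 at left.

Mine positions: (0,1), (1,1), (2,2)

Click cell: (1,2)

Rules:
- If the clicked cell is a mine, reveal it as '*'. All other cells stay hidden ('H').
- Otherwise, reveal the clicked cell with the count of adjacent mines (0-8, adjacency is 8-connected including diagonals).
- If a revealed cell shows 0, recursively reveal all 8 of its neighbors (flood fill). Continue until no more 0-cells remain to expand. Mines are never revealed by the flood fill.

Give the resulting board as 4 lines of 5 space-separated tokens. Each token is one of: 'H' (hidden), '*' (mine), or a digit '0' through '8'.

H H H H H
H H 3 H H
H H H H H
H H H H H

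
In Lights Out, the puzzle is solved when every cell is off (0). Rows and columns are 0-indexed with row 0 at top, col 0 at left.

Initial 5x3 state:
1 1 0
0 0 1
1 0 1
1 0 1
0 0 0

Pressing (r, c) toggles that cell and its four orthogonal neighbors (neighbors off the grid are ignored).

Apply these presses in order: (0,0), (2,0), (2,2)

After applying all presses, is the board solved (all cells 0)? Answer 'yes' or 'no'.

After press 1 at (0,0):
0 0 0
1 0 1
1 0 1
1 0 1
0 0 0

After press 2 at (2,0):
0 0 0
0 0 1
0 1 1
0 0 1
0 0 0

After press 3 at (2,2):
0 0 0
0 0 0
0 0 0
0 0 0
0 0 0

Lights still on: 0

Answer: yes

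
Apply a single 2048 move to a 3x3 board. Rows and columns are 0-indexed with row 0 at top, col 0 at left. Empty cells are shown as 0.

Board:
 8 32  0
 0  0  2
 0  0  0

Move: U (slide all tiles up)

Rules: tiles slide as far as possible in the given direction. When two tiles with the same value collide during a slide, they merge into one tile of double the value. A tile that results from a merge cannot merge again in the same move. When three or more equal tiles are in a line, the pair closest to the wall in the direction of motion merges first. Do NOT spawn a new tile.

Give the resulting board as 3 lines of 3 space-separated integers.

Slide up:
col 0: [8, 0, 0] -> [8, 0, 0]
col 1: [32, 0, 0] -> [32, 0, 0]
col 2: [0, 2, 0] -> [2, 0, 0]

Answer:  8 32  2
 0  0  0
 0  0  0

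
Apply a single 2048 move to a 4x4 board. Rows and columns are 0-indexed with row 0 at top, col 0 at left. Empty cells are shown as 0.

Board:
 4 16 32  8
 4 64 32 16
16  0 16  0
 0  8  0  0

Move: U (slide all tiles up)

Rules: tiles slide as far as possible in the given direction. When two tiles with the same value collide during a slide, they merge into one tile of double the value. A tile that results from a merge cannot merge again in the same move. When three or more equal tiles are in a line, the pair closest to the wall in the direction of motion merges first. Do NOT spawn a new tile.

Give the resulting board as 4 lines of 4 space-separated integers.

Slide up:
col 0: [4, 4, 16, 0] -> [8, 16, 0, 0]
col 1: [16, 64, 0, 8] -> [16, 64, 8, 0]
col 2: [32, 32, 16, 0] -> [64, 16, 0, 0]
col 3: [8, 16, 0, 0] -> [8, 16, 0, 0]

Answer:  8 16 64  8
16 64 16 16
 0  8  0  0
 0  0  0  0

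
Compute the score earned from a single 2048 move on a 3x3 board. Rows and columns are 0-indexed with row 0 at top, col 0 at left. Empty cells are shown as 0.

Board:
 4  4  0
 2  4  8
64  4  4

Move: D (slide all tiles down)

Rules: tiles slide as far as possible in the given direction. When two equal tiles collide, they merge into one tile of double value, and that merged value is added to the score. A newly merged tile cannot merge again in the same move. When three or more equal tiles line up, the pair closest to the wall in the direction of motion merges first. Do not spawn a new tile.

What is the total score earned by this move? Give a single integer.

Slide down:
col 0: [4, 2, 64] -> [4, 2, 64]  score +0 (running 0)
col 1: [4, 4, 4] -> [0, 4, 8]  score +8 (running 8)
col 2: [0, 8, 4] -> [0, 8, 4]  score +0 (running 8)
Board after move:
 4  0  0
 2  4  8
64  8  4

Answer: 8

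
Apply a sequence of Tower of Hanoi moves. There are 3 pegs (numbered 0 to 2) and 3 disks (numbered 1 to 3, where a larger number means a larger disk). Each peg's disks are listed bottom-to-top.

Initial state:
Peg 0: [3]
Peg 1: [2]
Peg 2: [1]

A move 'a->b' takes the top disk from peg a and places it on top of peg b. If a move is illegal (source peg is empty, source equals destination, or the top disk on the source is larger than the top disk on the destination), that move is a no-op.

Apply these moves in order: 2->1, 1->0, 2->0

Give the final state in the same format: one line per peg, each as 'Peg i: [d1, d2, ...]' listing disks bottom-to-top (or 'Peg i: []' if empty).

After move 1 (2->1):
Peg 0: [3]
Peg 1: [2, 1]
Peg 2: []

After move 2 (1->0):
Peg 0: [3, 1]
Peg 1: [2]
Peg 2: []

After move 3 (2->0):
Peg 0: [3, 1]
Peg 1: [2]
Peg 2: []

Answer: Peg 0: [3, 1]
Peg 1: [2]
Peg 2: []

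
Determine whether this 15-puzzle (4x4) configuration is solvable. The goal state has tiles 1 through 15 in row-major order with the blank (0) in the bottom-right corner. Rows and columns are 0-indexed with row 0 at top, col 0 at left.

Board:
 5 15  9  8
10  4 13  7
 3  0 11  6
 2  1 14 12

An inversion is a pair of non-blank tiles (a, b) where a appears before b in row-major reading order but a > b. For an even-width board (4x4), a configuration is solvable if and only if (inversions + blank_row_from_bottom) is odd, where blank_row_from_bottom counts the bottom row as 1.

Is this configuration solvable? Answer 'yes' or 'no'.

Inversions: 59
Blank is in row 2 (0-indexed from top), which is row 2 counting from the bottom (bottom = 1).
59 + 2 = 61, which is odd, so the puzzle is solvable.

Answer: yes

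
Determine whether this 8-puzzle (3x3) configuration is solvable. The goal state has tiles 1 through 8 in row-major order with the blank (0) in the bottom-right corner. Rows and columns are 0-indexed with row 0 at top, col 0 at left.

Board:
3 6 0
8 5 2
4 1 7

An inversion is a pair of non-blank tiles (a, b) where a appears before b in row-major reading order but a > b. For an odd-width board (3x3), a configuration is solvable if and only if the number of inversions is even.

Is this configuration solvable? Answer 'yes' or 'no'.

Answer: yes

Derivation:
Inversions (pairs i<j in row-major order where tile[i] > tile[j] > 0): 16
16 is even, so the puzzle is solvable.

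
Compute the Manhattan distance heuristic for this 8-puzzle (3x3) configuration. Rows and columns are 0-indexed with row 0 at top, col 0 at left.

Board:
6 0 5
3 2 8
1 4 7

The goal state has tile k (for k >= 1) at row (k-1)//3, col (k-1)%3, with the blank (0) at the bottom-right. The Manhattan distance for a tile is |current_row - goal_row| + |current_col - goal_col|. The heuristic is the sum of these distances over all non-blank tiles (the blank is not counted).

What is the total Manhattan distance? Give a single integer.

Tile 6: (0,0)->(1,2) = 3
Tile 5: (0,2)->(1,1) = 2
Tile 3: (1,0)->(0,2) = 3
Tile 2: (1,1)->(0,1) = 1
Tile 8: (1,2)->(2,1) = 2
Tile 1: (2,0)->(0,0) = 2
Tile 4: (2,1)->(1,0) = 2
Tile 7: (2,2)->(2,0) = 2
Sum: 3 + 2 + 3 + 1 + 2 + 2 + 2 + 2 = 17

Answer: 17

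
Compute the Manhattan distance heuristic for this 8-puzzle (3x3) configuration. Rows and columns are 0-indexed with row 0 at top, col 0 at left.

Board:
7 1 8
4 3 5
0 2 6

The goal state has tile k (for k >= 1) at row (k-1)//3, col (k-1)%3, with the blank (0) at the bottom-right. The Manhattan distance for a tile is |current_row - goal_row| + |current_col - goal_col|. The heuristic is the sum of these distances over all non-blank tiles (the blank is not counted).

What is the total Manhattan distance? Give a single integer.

Tile 7: (0,0)->(2,0) = 2
Tile 1: (0,1)->(0,0) = 1
Tile 8: (0,2)->(2,1) = 3
Tile 4: (1,0)->(1,0) = 0
Tile 3: (1,1)->(0,2) = 2
Tile 5: (1,2)->(1,1) = 1
Tile 2: (2,1)->(0,1) = 2
Tile 6: (2,2)->(1,2) = 1
Sum: 2 + 1 + 3 + 0 + 2 + 1 + 2 + 1 = 12

Answer: 12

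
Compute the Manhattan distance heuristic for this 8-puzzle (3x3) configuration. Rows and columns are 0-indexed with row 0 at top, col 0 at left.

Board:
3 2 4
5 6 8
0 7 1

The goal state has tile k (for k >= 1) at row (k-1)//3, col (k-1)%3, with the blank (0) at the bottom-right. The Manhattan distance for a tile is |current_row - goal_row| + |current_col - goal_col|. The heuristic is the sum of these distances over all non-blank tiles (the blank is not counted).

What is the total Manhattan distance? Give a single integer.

Tile 3: at (0,0), goal (0,2), distance |0-0|+|0-2| = 2
Tile 2: at (0,1), goal (0,1), distance |0-0|+|1-1| = 0
Tile 4: at (0,2), goal (1,0), distance |0-1|+|2-0| = 3
Tile 5: at (1,0), goal (1,1), distance |1-1|+|0-1| = 1
Tile 6: at (1,1), goal (1,2), distance |1-1|+|1-2| = 1
Tile 8: at (1,2), goal (2,1), distance |1-2|+|2-1| = 2
Tile 7: at (2,1), goal (2,0), distance |2-2|+|1-0| = 1
Tile 1: at (2,2), goal (0,0), distance |2-0|+|2-0| = 4
Sum: 2 + 0 + 3 + 1 + 1 + 2 + 1 + 4 = 14

Answer: 14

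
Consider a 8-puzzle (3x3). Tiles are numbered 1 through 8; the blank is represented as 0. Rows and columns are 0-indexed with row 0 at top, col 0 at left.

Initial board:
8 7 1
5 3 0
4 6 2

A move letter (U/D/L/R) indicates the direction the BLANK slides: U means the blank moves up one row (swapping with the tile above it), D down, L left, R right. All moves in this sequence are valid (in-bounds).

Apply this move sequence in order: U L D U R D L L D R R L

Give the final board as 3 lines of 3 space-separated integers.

After move 1 (U):
8 7 0
5 3 1
4 6 2

After move 2 (L):
8 0 7
5 3 1
4 6 2

After move 3 (D):
8 3 7
5 0 1
4 6 2

After move 4 (U):
8 0 7
5 3 1
4 6 2

After move 5 (R):
8 7 0
5 3 1
4 6 2

After move 6 (D):
8 7 1
5 3 0
4 6 2

After move 7 (L):
8 7 1
5 0 3
4 6 2

After move 8 (L):
8 7 1
0 5 3
4 6 2

After move 9 (D):
8 7 1
4 5 3
0 6 2

After move 10 (R):
8 7 1
4 5 3
6 0 2

After move 11 (R):
8 7 1
4 5 3
6 2 0

After move 12 (L):
8 7 1
4 5 3
6 0 2

Answer: 8 7 1
4 5 3
6 0 2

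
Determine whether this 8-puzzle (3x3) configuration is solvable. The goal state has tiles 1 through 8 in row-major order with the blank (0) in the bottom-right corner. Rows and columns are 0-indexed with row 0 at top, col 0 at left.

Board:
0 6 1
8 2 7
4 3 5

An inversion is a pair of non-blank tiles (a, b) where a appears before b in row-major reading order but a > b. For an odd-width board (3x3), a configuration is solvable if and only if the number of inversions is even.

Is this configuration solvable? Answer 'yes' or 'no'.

Answer: yes

Derivation:
Inversions (pairs i<j in row-major order where tile[i] > tile[j] > 0): 14
14 is even, so the puzzle is solvable.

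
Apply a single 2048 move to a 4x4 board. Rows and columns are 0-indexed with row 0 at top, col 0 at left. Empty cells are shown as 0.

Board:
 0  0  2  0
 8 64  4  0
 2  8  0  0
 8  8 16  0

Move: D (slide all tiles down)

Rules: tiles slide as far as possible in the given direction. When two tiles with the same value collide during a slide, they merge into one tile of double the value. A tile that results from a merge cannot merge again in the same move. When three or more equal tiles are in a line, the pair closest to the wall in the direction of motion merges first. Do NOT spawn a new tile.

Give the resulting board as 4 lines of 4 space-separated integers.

Answer:  0  0  0  0
 8  0  2  0
 2 64  4  0
 8 16 16  0

Derivation:
Slide down:
col 0: [0, 8, 2, 8] -> [0, 8, 2, 8]
col 1: [0, 64, 8, 8] -> [0, 0, 64, 16]
col 2: [2, 4, 0, 16] -> [0, 2, 4, 16]
col 3: [0, 0, 0, 0] -> [0, 0, 0, 0]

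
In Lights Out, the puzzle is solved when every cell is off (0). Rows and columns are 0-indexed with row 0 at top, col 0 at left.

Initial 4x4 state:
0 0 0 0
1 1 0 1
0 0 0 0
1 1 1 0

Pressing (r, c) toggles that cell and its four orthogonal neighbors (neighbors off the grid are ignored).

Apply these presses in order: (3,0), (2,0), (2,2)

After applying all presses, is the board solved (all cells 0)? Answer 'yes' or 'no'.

After press 1 at (3,0):
0 0 0 0
1 1 0 1
1 0 0 0
0 0 1 0

After press 2 at (2,0):
0 0 0 0
0 1 0 1
0 1 0 0
1 0 1 0

After press 3 at (2,2):
0 0 0 0
0 1 1 1
0 0 1 1
1 0 0 0

Lights still on: 6

Answer: no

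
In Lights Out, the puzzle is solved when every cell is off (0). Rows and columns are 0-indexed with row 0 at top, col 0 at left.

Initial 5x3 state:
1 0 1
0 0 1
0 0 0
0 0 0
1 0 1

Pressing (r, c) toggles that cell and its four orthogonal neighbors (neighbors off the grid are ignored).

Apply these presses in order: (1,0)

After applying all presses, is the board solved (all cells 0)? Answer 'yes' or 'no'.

Answer: no

Derivation:
After press 1 at (1,0):
0 0 1
1 1 1
1 0 0
0 0 0
1 0 1

Lights still on: 7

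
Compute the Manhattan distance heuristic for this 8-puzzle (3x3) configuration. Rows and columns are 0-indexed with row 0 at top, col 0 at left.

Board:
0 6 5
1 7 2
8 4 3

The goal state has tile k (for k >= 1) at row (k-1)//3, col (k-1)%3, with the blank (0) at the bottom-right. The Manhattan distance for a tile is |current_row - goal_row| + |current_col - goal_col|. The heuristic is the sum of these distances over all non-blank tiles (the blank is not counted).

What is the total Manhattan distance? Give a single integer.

Tile 6: (0,1)->(1,2) = 2
Tile 5: (0,2)->(1,1) = 2
Tile 1: (1,0)->(0,0) = 1
Tile 7: (1,1)->(2,0) = 2
Tile 2: (1,2)->(0,1) = 2
Tile 8: (2,0)->(2,1) = 1
Tile 4: (2,1)->(1,0) = 2
Tile 3: (2,2)->(0,2) = 2
Sum: 2 + 2 + 1 + 2 + 2 + 1 + 2 + 2 = 14

Answer: 14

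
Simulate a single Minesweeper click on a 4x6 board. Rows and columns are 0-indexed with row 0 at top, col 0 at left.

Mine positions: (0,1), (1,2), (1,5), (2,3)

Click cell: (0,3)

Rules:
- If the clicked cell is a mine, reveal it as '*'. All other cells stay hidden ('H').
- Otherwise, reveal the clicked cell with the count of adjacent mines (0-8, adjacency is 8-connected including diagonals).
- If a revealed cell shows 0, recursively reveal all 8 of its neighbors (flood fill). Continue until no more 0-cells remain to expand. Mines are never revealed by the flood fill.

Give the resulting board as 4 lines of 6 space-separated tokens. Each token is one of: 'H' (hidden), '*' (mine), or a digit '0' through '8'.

H H H 1 H H
H H H H H H
H H H H H H
H H H H H H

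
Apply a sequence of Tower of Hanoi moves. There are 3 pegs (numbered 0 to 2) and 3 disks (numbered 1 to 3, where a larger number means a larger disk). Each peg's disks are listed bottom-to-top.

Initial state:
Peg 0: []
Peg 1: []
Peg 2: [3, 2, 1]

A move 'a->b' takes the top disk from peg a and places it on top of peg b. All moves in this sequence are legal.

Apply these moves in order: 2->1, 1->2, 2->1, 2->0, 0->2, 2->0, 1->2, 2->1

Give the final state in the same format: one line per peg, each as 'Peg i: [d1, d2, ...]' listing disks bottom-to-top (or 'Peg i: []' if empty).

After move 1 (2->1):
Peg 0: []
Peg 1: [1]
Peg 2: [3, 2]

After move 2 (1->2):
Peg 0: []
Peg 1: []
Peg 2: [3, 2, 1]

After move 3 (2->1):
Peg 0: []
Peg 1: [1]
Peg 2: [3, 2]

After move 4 (2->0):
Peg 0: [2]
Peg 1: [1]
Peg 2: [3]

After move 5 (0->2):
Peg 0: []
Peg 1: [1]
Peg 2: [3, 2]

After move 6 (2->0):
Peg 0: [2]
Peg 1: [1]
Peg 2: [3]

After move 7 (1->2):
Peg 0: [2]
Peg 1: []
Peg 2: [3, 1]

After move 8 (2->1):
Peg 0: [2]
Peg 1: [1]
Peg 2: [3]

Answer: Peg 0: [2]
Peg 1: [1]
Peg 2: [3]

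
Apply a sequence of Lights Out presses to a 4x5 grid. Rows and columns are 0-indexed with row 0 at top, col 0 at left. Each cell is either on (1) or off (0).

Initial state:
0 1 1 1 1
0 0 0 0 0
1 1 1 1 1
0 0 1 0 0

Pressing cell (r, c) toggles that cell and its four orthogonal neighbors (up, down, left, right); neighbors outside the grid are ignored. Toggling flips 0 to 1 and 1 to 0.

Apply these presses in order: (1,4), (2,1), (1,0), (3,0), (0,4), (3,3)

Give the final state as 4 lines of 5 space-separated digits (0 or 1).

After press 1 at (1,4):
0 1 1 1 0
0 0 0 1 1
1 1 1 1 0
0 0 1 0 0

After press 2 at (2,1):
0 1 1 1 0
0 1 0 1 1
0 0 0 1 0
0 1 1 0 0

After press 3 at (1,0):
1 1 1 1 0
1 0 0 1 1
1 0 0 1 0
0 1 1 0 0

After press 4 at (3,0):
1 1 1 1 0
1 0 0 1 1
0 0 0 1 0
1 0 1 0 0

After press 5 at (0,4):
1 1 1 0 1
1 0 0 1 0
0 0 0 1 0
1 0 1 0 0

After press 6 at (3,3):
1 1 1 0 1
1 0 0 1 0
0 0 0 0 0
1 0 0 1 1

Answer: 1 1 1 0 1
1 0 0 1 0
0 0 0 0 0
1 0 0 1 1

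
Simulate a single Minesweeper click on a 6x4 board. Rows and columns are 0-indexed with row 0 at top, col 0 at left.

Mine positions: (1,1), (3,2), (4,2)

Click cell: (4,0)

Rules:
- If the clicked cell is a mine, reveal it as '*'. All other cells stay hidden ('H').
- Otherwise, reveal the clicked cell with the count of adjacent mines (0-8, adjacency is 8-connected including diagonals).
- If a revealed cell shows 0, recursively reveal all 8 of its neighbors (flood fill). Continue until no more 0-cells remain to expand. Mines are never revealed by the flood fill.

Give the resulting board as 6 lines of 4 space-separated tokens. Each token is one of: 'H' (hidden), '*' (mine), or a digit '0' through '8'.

H H H H
H H H H
1 2 H H
0 2 H H
0 2 H H
0 1 H H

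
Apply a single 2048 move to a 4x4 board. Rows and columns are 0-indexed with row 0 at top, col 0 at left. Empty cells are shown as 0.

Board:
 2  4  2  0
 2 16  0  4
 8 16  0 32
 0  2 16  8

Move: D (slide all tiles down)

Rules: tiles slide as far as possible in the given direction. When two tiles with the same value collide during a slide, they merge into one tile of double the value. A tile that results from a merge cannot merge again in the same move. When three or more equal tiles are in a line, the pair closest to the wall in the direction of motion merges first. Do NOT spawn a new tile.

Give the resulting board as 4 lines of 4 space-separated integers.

Slide down:
col 0: [2, 2, 8, 0] -> [0, 0, 4, 8]
col 1: [4, 16, 16, 2] -> [0, 4, 32, 2]
col 2: [2, 0, 0, 16] -> [0, 0, 2, 16]
col 3: [0, 4, 32, 8] -> [0, 4, 32, 8]

Answer:  0  0  0  0
 0  4  0  4
 4 32  2 32
 8  2 16  8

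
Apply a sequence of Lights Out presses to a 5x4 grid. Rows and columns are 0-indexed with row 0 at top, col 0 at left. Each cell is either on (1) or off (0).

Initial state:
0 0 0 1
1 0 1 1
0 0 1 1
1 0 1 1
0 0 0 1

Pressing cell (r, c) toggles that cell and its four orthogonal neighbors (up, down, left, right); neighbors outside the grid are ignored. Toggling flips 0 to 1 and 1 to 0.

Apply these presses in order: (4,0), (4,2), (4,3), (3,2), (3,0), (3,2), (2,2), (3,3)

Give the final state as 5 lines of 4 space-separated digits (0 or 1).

After press 1 at (4,0):
0 0 0 1
1 0 1 1
0 0 1 1
0 0 1 1
1 1 0 1

After press 2 at (4,2):
0 0 0 1
1 0 1 1
0 0 1 1
0 0 0 1
1 0 1 0

After press 3 at (4,3):
0 0 0 1
1 0 1 1
0 0 1 1
0 0 0 0
1 0 0 1

After press 4 at (3,2):
0 0 0 1
1 0 1 1
0 0 0 1
0 1 1 1
1 0 1 1

After press 5 at (3,0):
0 0 0 1
1 0 1 1
1 0 0 1
1 0 1 1
0 0 1 1

After press 6 at (3,2):
0 0 0 1
1 0 1 1
1 0 1 1
1 1 0 0
0 0 0 1

After press 7 at (2,2):
0 0 0 1
1 0 0 1
1 1 0 0
1 1 1 0
0 0 0 1

After press 8 at (3,3):
0 0 0 1
1 0 0 1
1 1 0 1
1 1 0 1
0 0 0 0

Answer: 0 0 0 1
1 0 0 1
1 1 0 1
1 1 0 1
0 0 0 0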